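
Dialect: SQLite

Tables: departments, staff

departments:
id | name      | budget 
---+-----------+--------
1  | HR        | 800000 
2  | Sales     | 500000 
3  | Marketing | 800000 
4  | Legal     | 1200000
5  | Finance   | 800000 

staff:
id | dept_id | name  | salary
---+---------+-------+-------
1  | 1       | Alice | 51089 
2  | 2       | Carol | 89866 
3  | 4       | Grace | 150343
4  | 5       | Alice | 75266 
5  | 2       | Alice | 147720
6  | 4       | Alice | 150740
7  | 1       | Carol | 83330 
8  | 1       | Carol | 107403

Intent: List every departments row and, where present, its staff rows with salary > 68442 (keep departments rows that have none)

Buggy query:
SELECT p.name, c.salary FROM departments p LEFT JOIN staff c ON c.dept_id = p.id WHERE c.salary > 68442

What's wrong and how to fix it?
Bug: A WHERE condition on the right-hand table after LEFT JOIN drops unmatched parents

Fix: Put 'c.salary > 68442' in the JOIN's ON clause instead of WHERE

Corrected query:
SELECT p.name, c.salary FROM departments p LEFT JOIN staff c ON c.dept_id = p.id AND c.salary > 68442

Result:
name      | salary
----------+-------
HR        | 83330 
HR        | 107403
Sales     | 89866 
Sales     | 147720
Marketing | NULL  
Legal     | 150343
Legal     | 150740
Finance   | 75266 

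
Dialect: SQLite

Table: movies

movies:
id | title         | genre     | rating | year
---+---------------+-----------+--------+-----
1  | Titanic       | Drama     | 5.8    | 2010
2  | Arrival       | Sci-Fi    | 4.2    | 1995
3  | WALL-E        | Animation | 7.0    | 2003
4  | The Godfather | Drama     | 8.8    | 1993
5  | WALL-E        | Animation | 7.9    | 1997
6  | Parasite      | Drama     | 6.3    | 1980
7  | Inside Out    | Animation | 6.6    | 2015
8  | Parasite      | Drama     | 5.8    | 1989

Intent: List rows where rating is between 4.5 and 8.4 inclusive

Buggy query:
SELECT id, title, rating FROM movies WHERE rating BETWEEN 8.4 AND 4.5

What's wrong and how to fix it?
Bug: BETWEEN expects the lower bound first; with 8.4 AND 4.5 the range is empty

Fix: Write BETWEEN 4.5 AND 8.4

Corrected query:
SELECT id, title, rating FROM movies WHERE rating BETWEEN 4.5 AND 8.4

Result:
id | title      | rating
---+------------+-------
1  | Titanic    | 5.8   
3  | WALL-E     | 7     
5  | WALL-E     | 7.9   
6  | Parasite   | 6.3   
7  | Inside Out | 6.6   
8  | Parasite   | 5.8   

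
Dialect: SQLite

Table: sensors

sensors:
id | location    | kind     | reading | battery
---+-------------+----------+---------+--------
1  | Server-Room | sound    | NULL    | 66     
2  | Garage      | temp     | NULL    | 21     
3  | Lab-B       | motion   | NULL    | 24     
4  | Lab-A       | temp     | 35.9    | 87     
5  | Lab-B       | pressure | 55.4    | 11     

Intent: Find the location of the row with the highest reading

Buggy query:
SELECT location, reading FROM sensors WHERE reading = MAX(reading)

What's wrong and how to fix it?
Bug: MAX(reading) is an aggregate and cannot be used directly in WHERE

Fix: Use a subquery: WHERE reading = (SELECT MAX(reading) FROM sensors)

Corrected query:
SELECT location, reading FROM sensors WHERE reading = (SELECT MAX(reading) FROM sensors)

Result:
location | reading
---------+--------
Lab-B    | 55.4   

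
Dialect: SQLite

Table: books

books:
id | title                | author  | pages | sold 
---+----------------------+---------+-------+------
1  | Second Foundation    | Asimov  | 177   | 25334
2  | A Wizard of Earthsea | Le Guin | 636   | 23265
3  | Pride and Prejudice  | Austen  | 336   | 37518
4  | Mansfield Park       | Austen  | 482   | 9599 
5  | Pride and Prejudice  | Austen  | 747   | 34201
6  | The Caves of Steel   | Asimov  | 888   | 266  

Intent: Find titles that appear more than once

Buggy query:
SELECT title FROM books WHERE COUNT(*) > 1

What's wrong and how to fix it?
Bug: COUNT(*) is an aggregate and cannot be used in WHERE

Fix: GROUP BY title, then filter groups with HAVING COUNT(*) > 1

Corrected query:
SELECT title FROM books GROUP BY title HAVING COUNT(*) > 1

Result:
title              
-------------------
Pride and Prejudice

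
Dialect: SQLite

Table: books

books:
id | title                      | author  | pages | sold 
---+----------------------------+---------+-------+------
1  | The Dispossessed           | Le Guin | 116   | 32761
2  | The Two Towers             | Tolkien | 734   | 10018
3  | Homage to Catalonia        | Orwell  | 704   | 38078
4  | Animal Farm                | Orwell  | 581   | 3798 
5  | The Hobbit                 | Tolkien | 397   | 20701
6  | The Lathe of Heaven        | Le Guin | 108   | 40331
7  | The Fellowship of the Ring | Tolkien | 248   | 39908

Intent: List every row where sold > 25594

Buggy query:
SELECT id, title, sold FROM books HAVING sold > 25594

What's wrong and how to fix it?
Bug: HAVING filters the output of aggregation, but this query has no GROUP BY and no aggregate functions, so SQLite rejects it (HAVING clause on a non-aggregate query); the condition here is per row

Fix: Replace HAVING with WHERE since the condition applies to individual rows

Corrected query:
SELECT id, title, sold FROM books WHERE sold > 25594

Result:
id | title                      | sold 
---+----------------------------+------
1  | The Dispossessed           | 32761
3  | Homage to Catalonia        | 38078
6  | The Lathe of Heaven        | 40331
7  | The Fellowship of the Ring | 39908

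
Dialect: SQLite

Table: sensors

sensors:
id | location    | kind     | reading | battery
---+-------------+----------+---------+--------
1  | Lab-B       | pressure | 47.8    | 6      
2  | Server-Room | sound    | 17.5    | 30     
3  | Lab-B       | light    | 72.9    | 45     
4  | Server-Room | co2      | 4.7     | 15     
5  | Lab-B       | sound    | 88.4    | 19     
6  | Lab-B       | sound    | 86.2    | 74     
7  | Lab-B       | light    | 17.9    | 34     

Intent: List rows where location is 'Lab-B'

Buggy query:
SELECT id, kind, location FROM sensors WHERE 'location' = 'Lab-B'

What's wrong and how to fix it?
Bug: Single quotes denote string literals in SQL; the column name is being compared as a constant string

Fix: Remove the quotes around the column name (or use double quotes for an identifier)

Corrected query:
SELECT id, kind, location FROM sensors WHERE location = 'Lab-B'

Result:
id | kind     | location
---+----------+---------
1  | pressure | Lab-B   
3  | light    | Lab-B   
5  | sound    | Lab-B   
6  | sound    | Lab-B   
7  | light    | Lab-B   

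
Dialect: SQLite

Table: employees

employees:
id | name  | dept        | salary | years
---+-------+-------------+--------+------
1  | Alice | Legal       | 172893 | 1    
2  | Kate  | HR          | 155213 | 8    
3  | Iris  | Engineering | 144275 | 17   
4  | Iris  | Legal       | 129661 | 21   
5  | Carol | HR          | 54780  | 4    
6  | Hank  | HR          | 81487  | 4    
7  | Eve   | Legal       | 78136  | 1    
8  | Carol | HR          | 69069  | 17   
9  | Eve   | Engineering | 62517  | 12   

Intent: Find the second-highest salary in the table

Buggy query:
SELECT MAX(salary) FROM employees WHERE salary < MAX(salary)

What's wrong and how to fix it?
Bug: MAX(salary) on the right of the comparison is an aggregate-in-WHERE error

Fix: Put the inner MAX in a scalar subquery

Corrected query:
SELECT MAX(salary) FROM employees WHERE salary < (SELECT MAX(salary) FROM employees)

Result:
MAX(salary)
-----------
155213     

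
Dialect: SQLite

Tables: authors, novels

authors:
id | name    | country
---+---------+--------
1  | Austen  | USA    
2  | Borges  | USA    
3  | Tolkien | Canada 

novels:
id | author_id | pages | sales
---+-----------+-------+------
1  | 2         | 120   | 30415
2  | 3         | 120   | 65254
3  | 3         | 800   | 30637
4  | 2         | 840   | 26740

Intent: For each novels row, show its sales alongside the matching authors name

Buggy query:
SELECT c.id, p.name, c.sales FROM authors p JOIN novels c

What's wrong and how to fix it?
Bug: Missing join condition: each novels row is matched to all authors rows instead of just its own

Fix: Specify the join condition linking the foreign key to the parent id

Corrected query:
SELECT c.id, p.name, c.sales FROM authors p JOIN novels c ON c.author_id = p.id

Result:
id | name    | sales
---+---------+------
1  | Borges  | 30415
2  | Tolkien | 65254
3  | Tolkien | 30637
4  | Borges  | 26740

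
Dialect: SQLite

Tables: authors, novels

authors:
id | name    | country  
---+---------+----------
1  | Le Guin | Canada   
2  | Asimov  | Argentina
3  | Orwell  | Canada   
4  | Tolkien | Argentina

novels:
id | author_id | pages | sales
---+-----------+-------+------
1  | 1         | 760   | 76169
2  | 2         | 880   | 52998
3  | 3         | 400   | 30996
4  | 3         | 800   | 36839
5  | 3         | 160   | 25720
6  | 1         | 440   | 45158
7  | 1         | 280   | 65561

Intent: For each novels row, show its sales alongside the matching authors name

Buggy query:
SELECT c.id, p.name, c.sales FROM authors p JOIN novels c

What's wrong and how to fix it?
Bug: Missing join condition: each novels row is matched to all authors rows instead of just its own

Fix: Add ON c.author_id = p.id to the JOIN

Corrected query:
SELECT c.id, p.name, c.sales FROM authors p JOIN novels c ON c.author_id = p.id

Result:
id | name    | sales
---+---------+------
1  | Le Guin | 76169
2  | Asimov  | 52998
3  | Orwell  | 30996
4  | Orwell  | 36839
5  | Orwell  | 25720
6  | Le Guin | 45158
7  | Le Guin | 65561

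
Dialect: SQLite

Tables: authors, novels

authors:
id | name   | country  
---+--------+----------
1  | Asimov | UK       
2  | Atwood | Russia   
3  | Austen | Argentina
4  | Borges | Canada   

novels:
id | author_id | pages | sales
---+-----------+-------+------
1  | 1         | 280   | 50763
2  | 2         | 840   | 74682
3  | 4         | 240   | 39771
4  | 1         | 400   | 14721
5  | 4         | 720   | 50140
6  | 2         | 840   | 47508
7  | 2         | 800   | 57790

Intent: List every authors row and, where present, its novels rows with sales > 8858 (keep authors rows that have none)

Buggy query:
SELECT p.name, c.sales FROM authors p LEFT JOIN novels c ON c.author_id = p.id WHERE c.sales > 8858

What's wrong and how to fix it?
Bug: A WHERE condition on the right-hand table after LEFT JOIN drops unmatched parents

Fix: Move the right-table condition into the ON clause so unmatched parents are kept

Corrected query:
SELECT p.name, c.sales FROM authors p LEFT JOIN novels c ON c.author_id = p.id AND c.sales > 8858

Result:
name   | sales
-------+------
Asimov | 14721
Asimov | 50763
Atwood | 47508
Atwood | 57790
Atwood | 74682
Austen | NULL 
Borges | 39771
Borges | 50140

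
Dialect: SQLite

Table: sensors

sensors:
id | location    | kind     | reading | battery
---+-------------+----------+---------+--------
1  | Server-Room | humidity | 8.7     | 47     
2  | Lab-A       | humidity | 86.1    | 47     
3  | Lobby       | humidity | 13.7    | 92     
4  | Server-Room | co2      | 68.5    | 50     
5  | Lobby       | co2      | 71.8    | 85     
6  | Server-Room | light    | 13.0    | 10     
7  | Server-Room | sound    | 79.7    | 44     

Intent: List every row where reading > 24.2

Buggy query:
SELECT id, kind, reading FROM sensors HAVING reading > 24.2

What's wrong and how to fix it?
Bug: This is a non-aggregate query (no GROUP BY, no aggregates), so in SQLite the HAVING clause is invalid here; a row-level condition belongs in WHERE

Fix: Use WHERE for row-level filtering

Corrected query:
SELECT id, kind, reading FROM sensors WHERE reading > 24.2

Result:
id | kind     | reading
---+----------+--------
2  | humidity | 86.1   
4  | co2      | 68.5   
5  | co2      | 71.8   
7  | sound    | 79.7   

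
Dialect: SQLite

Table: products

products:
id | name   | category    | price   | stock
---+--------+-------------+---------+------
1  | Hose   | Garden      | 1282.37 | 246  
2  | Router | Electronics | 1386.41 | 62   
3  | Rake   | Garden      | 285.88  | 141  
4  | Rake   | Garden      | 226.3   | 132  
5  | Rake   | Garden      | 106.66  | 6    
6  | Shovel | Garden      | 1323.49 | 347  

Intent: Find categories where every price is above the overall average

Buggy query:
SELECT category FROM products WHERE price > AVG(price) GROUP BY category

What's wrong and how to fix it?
Bug: WHERE evaluates per row before aggregation, so AVG() is unavailable

Fix: Compute the overall average in a scalar subquery and compare each group's MIN against it in HAVING

Corrected query:
SELECT category FROM products GROUP BY category HAVING MIN(price) > (SELECT AVG(price) FROM products)

Result:
category   
-----------
Electronics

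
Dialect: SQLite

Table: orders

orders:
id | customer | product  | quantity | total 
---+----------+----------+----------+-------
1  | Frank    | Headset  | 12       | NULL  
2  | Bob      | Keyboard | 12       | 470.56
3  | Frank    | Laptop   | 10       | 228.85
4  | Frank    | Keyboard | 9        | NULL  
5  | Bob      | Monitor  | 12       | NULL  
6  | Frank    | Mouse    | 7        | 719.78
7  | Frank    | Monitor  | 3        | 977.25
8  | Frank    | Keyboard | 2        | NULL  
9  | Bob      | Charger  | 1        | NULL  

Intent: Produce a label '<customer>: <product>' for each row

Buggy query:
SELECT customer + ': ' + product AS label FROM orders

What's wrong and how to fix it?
Bug: SQLite uses || for string concatenation; + coerces text to numbers (yielding 0)

Fix: Replace + with || to concatenate text

Corrected query:
SELECT customer || ': ' || product AS label FROM orders

Result:
label          
---------------
Frank: Headset 
Bob: Keyboard  
Frank: Laptop  
Frank: Keyboard
Bob: Monitor   
Frank: Mouse   
Frank: Monitor 
Frank: Keyboard
Bob: Charger   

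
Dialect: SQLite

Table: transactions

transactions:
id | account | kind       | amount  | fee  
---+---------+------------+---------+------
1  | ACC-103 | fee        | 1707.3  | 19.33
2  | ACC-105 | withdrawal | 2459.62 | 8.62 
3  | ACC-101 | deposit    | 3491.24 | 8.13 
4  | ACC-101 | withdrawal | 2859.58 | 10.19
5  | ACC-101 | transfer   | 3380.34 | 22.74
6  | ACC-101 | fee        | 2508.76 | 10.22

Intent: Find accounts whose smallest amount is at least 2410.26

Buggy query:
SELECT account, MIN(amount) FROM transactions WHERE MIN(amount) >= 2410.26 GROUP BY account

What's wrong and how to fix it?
Bug: MIN() in WHERE is a misuse of aggregate

Fix: Replace WHERE with HAVING after the GROUP BY

Corrected query:
SELECT account, MIN(amount) FROM transactions GROUP BY account HAVING MIN(amount) >= 2410.26

Result:
account | MIN(amount)
--------+------------
ACC-101 | 2508.76    
ACC-105 | 2459.62    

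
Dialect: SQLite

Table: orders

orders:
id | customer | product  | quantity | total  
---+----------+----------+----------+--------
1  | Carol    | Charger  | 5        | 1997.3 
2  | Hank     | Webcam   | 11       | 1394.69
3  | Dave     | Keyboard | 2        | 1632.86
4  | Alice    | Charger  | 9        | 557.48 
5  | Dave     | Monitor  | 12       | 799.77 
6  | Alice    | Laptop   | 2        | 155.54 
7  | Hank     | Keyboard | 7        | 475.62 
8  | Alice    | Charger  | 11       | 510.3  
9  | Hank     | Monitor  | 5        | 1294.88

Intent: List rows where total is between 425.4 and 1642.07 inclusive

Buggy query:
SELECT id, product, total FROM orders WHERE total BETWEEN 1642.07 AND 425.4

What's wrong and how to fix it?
Bug: The bounds are reversed; BETWEEN a AND b requires a <= b to match anything

Fix: Swap the bounds so the smaller value comes first

Corrected query:
SELECT id, product, total FROM orders WHERE total BETWEEN 425.4 AND 1642.07

Result:
id | product  | total  
---+----------+--------
2  | Webcam   | 1394.69
3  | Keyboard | 1632.86
4  | Charger  | 557.48 
5  | Monitor  | 799.77 
7  | Keyboard | 475.62 
8  | Charger  | 510.3  
9  | Monitor  | 1294.88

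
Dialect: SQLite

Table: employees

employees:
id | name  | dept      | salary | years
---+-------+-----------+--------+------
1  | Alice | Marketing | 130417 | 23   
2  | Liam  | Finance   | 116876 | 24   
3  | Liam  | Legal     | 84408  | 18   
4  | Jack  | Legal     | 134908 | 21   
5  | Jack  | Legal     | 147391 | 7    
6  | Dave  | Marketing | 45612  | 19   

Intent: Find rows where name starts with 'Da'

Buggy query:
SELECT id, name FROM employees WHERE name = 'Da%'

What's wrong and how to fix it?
Bug: Wildcards only work with LIKE; '=' treats '%' as a literal character

Fix: Use LIKE for wildcard pattern matching

Corrected query:
SELECT id, name FROM employees WHERE name LIKE 'Da%'

Result:
id | name
---+-----
6  | Dave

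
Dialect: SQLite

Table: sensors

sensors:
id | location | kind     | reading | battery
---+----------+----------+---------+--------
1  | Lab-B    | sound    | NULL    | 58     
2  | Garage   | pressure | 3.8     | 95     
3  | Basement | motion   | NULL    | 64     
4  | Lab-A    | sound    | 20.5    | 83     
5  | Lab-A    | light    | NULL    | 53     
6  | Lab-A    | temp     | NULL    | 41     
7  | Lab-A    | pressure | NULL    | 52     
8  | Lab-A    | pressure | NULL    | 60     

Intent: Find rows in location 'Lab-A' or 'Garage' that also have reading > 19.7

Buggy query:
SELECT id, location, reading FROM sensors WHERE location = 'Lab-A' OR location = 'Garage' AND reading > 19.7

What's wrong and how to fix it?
Bug: AND binds tighter than OR, so this parses as location = 'Lab-A' OR (location = 'Garage' AND reading > 19.7)

Fix: Add parentheses around the OR so the AND applies to both alternatives

Corrected query:
SELECT id, location, reading FROM sensors WHERE (location = 'Lab-A' OR location = 'Garage') AND reading > 19.7

Result:
id | location | reading
---+----------+--------
4  | Lab-A    | 20.5   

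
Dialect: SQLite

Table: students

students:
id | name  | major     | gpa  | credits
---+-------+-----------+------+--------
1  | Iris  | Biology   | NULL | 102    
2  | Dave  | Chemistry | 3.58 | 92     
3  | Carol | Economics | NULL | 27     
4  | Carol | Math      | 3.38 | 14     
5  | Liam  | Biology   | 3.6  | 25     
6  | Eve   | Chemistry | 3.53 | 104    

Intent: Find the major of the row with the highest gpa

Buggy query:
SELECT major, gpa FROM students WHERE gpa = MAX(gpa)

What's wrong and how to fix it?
Bug: WHERE is evaluated per row; an aggregate over the whole table isn't defined there

Fix: Wrap MAX in a scalar subquery so WHERE compares against a single value

Corrected query:
SELECT major, gpa FROM students WHERE gpa = (SELECT MAX(gpa) FROM students)

Result:
major   | gpa
--------+----
Biology | 3.6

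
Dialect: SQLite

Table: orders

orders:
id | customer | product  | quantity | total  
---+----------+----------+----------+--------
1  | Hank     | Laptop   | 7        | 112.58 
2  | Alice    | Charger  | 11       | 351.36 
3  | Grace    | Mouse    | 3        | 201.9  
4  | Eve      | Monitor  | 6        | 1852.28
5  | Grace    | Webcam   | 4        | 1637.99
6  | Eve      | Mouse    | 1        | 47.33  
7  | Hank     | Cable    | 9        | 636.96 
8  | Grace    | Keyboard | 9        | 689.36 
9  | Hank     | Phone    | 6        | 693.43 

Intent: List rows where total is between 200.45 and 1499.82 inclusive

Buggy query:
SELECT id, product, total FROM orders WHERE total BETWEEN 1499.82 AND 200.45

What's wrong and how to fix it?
Bug: BETWEEN expects the lower bound first; with 1499.82 AND 200.45 the range is empty

Fix: Swap the bounds so the smaller value comes first

Corrected query:
SELECT id, product, total FROM orders WHERE total BETWEEN 200.45 AND 1499.82

Result:
id | product  | total 
---+----------+-------
2  | Charger  | 351.36
3  | Mouse    | 201.9 
7  | Cable    | 636.96
8  | Keyboard | 689.36
9  | Phone    | 693.43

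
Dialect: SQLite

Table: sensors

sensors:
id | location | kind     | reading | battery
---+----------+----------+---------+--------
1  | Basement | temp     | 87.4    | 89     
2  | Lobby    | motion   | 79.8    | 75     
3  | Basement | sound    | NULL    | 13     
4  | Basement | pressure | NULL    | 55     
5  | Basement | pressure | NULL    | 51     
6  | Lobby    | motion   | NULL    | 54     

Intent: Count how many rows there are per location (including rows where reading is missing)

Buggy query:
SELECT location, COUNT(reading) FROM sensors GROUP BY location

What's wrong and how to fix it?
Bug: COUNT(reading) skips NULLs, so groups with missing reading are undercounted

Fix: Replace COUNT(reading) with COUNT(*)

Corrected query:
SELECT location, COUNT(*) FROM sensors GROUP BY location

Result:
location | COUNT(*)
---------+---------
Basement | 4       
Lobby    | 2       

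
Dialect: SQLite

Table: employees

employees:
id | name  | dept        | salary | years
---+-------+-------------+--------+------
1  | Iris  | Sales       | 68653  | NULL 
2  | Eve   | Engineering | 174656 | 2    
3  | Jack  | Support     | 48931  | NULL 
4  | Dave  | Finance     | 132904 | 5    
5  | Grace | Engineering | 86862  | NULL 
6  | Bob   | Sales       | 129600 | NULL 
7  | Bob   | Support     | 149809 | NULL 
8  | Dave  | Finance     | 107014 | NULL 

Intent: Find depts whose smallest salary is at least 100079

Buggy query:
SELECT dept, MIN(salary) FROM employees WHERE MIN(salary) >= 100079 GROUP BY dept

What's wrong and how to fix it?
Bug: MIN() in WHERE is a misuse of aggregate

Fix: Replace WHERE with HAVING after the GROUP BY

Corrected query:
SELECT dept, MIN(salary) FROM employees GROUP BY dept HAVING MIN(salary) >= 100079

Result:
dept    | MIN(salary)
--------+------------
Finance | 107014     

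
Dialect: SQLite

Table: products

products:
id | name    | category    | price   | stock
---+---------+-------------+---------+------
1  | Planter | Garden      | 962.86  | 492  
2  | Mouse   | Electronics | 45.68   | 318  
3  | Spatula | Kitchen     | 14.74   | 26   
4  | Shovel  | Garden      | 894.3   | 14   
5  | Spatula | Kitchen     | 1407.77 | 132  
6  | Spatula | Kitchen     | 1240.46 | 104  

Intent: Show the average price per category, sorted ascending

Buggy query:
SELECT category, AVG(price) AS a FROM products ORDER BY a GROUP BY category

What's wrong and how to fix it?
Bug: ORDER BY appears before GROUP BY; SQL clause order requires GROUP BY first

Fix: Reorder: SELECT … FROM … GROUP BY … ORDER BY …

Corrected query:
SELECT category, AVG(price) AS a FROM products GROUP BY category ORDER BY a

Result:
category    | a         
------------+-----------
Electronics | 45.68     
Kitchen     | 887.656667
Garden      | 928.58    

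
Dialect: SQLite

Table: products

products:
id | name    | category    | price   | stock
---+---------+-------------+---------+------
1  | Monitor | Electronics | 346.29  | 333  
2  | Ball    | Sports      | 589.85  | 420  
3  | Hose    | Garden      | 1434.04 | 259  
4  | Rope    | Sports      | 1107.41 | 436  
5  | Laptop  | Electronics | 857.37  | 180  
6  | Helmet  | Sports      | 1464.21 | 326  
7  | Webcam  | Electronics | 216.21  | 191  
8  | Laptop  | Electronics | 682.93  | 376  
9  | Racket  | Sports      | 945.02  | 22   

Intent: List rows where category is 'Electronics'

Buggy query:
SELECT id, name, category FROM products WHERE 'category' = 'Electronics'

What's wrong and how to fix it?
Bug: 'category' in single quotes is a string literal, not the column; the comparison is literal-vs-literal and never true

Fix: Reference the column as category without single quotes

Corrected query:
SELECT id, name, category FROM products WHERE category = 'Electronics'

Result:
id | name    | category   
---+---------+------------
1  | Monitor | Electronics
5  | Laptop  | Electronics
7  | Webcam  | Electronics
8  | Laptop  | Electronics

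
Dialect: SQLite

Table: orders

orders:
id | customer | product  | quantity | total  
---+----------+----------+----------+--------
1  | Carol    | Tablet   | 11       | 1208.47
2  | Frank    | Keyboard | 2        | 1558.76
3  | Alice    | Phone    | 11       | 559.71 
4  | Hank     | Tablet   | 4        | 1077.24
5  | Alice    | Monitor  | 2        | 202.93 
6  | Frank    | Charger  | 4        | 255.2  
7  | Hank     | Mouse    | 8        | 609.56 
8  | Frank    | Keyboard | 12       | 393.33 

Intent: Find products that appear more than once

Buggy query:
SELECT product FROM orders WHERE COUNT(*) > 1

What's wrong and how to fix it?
Bug: COUNT(*) is an aggregate and cannot be used in WHERE

Fix: GROUP BY product, then filter groups with HAVING COUNT(*) > 1

Corrected query:
SELECT product FROM orders GROUP BY product HAVING COUNT(*) > 1

Result:
product 
--------
Keyboard
Tablet  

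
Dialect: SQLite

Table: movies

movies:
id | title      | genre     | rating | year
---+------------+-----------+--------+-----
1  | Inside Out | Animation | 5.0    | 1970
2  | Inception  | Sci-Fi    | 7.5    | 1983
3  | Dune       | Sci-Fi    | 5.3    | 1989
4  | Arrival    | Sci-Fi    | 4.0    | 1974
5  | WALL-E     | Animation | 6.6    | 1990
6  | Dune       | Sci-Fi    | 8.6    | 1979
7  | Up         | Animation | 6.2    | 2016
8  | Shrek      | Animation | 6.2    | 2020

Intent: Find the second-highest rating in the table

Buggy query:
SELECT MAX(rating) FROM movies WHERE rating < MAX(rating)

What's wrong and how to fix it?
Bug: The inner MAX is an aggregate inside WHERE, which is not allowed

Fix: Compute the overall MAX in a subquery, then take MAX of rows below it

Corrected query:
SELECT MAX(rating) FROM movies WHERE rating < (SELECT MAX(rating) FROM movies)

Result:
MAX(rating)
-----------
7.5        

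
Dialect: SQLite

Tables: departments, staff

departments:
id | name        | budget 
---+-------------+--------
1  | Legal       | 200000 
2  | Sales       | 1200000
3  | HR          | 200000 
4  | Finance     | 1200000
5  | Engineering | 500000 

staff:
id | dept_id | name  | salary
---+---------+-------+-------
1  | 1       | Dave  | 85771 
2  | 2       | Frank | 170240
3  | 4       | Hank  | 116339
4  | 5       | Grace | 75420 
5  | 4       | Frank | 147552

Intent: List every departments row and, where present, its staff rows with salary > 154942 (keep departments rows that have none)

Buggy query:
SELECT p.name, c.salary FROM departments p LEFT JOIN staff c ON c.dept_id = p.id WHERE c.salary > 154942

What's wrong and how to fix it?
Bug: A WHERE condition on the right-hand table after LEFT JOIN drops unmatched parents

Fix: Move the right-table condition into the ON clause so unmatched parents are kept

Corrected query:
SELECT p.name, c.salary FROM departments p LEFT JOIN staff c ON c.dept_id = p.id AND c.salary > 154942

Result:
name        | salary
------------+-------
Legal       | NULL  
Sales       | 170240
HR          | NULL  
Finance     | NULL  
Engineering | NULL  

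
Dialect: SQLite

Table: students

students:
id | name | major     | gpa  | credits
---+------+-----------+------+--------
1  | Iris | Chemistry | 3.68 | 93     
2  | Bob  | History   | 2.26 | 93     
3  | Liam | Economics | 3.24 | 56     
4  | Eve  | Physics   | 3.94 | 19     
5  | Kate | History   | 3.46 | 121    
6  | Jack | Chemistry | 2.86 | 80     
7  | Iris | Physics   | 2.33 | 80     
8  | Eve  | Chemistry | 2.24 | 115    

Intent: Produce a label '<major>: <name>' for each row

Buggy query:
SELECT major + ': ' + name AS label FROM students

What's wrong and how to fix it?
Bug: '+' is numeric addition; on text columns SQLite converts them to 0 instead of concatenating

Fix: Replace + with || to concatenate text

Corrected query:
SELECT major || ': ' || name AS label FROM students

Result:
label          
---------------
Chemistry: Iris
History: Bob   
Economics: Liam
Physics: Eve   
History: Kate  
Chemistry: Jack
Physics: Iris  
Chemistry: Eve 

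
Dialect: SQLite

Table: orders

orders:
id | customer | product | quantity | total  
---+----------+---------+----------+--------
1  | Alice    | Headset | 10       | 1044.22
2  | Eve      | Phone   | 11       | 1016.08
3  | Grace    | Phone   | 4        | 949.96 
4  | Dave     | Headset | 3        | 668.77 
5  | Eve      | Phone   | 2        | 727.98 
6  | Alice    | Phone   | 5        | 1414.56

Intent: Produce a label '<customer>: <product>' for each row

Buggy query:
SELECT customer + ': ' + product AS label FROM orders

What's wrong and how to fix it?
Bug: SQLite uses || for string concatenation; + coerces text to numbers (yielding 0)

Fix: Replace + with || to concatenate text

Corrected query:
SELECT customer || ': ' || product AS label FROM orders

Result:
label         
--------------
Alice: Headset
Eve: Phone    
Grace: Phone  
Dave: Headset 
Eve: Phone    
Alice: Phone  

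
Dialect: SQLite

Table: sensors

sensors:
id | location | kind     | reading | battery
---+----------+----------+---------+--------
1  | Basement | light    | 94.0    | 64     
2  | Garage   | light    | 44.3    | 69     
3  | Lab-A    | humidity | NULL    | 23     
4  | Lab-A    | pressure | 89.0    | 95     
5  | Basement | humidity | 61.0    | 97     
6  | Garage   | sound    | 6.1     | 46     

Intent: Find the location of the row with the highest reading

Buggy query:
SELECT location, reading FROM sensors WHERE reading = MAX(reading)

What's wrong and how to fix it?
Bug: WHERE is evaluated per row; an aggregate over the whole table isn't defined there

Fix: Wrap MAX in a scalar subquery so WHERE compares against a single value

Corrected query:
SELECT location, reading FROM sensors WHERE reading = (SELECT MAX(reading) FROM sensors)

Result:
location | reading
---------+--------
Basement | 94     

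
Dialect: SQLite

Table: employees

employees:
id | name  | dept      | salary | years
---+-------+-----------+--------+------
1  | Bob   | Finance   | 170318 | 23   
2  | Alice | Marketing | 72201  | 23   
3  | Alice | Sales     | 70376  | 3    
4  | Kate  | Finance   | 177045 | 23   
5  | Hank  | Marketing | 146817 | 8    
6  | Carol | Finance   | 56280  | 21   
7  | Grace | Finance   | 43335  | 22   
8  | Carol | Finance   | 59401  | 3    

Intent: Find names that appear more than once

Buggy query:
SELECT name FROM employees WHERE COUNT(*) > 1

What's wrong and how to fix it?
Bug: WHERE can't reference COUNT(*); aggregates are computed after WHERE

Fix: Group first, then use HAVING for the count condition

Corrected query:
SELECT name FROM employees GROUP BY name HAVING COUNT(*) > 1

Result:
name 
-----
Alice
Carol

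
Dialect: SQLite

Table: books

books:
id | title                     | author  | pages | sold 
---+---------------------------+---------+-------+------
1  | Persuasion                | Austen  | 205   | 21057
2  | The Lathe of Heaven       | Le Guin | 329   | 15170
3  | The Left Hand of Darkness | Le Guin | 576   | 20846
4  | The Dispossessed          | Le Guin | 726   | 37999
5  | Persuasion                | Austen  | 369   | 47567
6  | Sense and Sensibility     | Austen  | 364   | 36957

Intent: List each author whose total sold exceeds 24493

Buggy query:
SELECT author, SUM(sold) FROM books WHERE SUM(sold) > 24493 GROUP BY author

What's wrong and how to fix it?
Bug: SUM(sold) is an aggregate, but WHERE filters rows before aggregation

Fix: Move the aggregate condition to a HAVING clause

Corrected query:
SELECT author, SUM(sold) FROM books GROUP BY author HAVING SUM(sold) > 24493

Result:
author  | SUM(sold)
--------+----------
Austen  | 105581   
Le Guin | 74015    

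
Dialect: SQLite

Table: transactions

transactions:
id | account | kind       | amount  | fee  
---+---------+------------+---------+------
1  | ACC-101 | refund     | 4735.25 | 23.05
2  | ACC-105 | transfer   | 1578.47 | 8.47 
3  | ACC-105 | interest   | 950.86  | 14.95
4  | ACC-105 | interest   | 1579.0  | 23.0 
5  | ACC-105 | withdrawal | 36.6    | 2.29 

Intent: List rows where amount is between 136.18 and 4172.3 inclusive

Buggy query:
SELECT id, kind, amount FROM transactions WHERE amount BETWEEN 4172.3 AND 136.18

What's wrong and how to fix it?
Bug: BETWEEN expects the lower bound first; with 4172.3 AND 136.18 the range is empty

Fix: Write BETWEEN 136.18 AND 4172.3

Corrected query:
SELECT id, kind, amount FROM transactions WHERE amount BETWEEN 136.18 AND 4172.3

Result:
id | kind     | amount 
---+----------+--------
2  | transfer | 1578.47
3  | interest | 950.86 
4  | interest | 1579   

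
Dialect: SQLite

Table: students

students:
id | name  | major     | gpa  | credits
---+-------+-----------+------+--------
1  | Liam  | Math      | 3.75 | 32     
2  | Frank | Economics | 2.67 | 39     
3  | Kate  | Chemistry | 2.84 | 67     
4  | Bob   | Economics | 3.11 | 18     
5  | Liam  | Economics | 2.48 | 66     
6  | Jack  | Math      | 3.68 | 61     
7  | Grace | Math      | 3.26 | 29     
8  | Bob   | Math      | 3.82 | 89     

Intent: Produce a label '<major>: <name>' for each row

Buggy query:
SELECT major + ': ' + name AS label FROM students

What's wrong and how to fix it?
Bug: SQLite uses || for string concatenation; + coerces text to numbers (yielding 0)

Fix: Replace + with || to concatenate text

Corrected query:
SELECT major || ': ' || name AS label FROM students

Result:
label           
----------------
Math: Liam      
Economics: Frank
Chemistry: Kate 
Economics: Bob  
Economics: Liam 
Math: Jack      
Math: Grace     
Math: Bob       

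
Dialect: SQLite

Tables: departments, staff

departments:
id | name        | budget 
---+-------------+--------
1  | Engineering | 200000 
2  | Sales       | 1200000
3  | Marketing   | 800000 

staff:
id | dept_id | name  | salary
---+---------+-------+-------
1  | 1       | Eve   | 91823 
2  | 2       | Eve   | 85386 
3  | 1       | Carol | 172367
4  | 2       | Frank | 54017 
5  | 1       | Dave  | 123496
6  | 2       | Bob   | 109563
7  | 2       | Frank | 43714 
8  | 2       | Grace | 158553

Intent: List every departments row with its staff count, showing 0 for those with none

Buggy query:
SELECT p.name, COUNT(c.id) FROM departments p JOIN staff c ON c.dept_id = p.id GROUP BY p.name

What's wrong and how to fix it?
Bug: An inner join excludes parents with zero children

Fix: Use LEFT JOIN so parents without children still appear (COUNT(c.id) gives 0)

Corrected query:
SELECT p.name, COUNT(c.id) FROM departments p LEFT JOIN staff c ON c.dept_id = p.id GROUP BY p.name

Result:
name        | COUNT(c.id)
------------+------------
Engineering | 3          
Marketing   | 0          
Sales       | 5          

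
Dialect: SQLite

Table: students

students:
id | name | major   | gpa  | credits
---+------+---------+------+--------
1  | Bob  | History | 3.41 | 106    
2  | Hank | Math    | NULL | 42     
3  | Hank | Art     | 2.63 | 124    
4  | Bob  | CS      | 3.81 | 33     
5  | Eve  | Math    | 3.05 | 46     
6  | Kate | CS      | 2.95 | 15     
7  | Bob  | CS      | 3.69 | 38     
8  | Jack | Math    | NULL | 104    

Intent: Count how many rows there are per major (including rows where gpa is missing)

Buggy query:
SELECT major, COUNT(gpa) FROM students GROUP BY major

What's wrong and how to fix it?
Bug: COUNT(column) counts non-NULL values only; rows with NULL gpa aren't counted

Fix: Use COUNT(*) to count all rows regardless of NULL

Corrected query:
SELECT major, COUNT(*) FROM students GROUP BY major

Result:
major   | COUNT(*)
--------+---------
Art     | 1       
CS      | 3       
History | 1       
Math    | 3       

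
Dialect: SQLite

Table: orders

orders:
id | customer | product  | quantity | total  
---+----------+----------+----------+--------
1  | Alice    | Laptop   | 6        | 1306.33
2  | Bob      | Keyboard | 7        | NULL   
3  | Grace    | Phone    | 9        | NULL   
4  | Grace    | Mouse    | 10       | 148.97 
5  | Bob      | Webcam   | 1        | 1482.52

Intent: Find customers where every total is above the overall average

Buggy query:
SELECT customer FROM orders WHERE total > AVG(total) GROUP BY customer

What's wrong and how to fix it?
Bug: AVG() is an aggregate; it can't sit directly in WHERE

Fix: Compute the overall average in a scalar subquery and compare each group's MIN against it in HAVING

Corrected query:
SELECT customer FROM orders GROUP BY customer HAVING MIN(total) > (SELECT AVG(total) FROM orders)

Result:
customer
--------
Alice   
Bob     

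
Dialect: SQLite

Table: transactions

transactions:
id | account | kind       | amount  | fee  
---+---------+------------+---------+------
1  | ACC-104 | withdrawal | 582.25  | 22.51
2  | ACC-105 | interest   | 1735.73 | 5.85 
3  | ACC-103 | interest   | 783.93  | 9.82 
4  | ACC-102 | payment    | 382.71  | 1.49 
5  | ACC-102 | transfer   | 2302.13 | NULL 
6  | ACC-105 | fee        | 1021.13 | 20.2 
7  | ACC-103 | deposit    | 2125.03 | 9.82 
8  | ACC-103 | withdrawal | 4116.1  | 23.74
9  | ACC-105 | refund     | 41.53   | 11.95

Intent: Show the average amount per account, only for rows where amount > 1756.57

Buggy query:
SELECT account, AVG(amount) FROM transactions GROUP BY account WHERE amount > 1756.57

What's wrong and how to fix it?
Bug: WHERE cannot follow GROUP BY

Fix: Move the WHERE clause before GROUP BY

Corrected query:
SELECT account, AVG(amount) FROM transactions WHERE amount > 1756.57 GROUP BY account

Result:
account | AVG(amount)
--------+------------
ACC-102 | 2302.13    
ACC-103 | 3120.565   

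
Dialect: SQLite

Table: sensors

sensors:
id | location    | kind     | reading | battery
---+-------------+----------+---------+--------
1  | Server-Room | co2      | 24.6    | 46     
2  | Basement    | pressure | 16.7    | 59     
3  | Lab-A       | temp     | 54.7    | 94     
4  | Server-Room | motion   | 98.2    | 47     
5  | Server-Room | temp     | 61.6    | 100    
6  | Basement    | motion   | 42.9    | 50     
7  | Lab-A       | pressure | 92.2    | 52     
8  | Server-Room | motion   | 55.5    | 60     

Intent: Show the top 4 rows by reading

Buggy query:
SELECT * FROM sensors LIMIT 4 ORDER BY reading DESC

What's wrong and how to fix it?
Bug: LIMIT must come after ORDER BY

Fix: Sort with ORDER BY, then apply LIMIT

Corrected query:
SELECT * FROM sensors ORDER BY reading DESC LIMIT 4

Result:
id | location    | kind     | reading | battery
---+-------------+----------+---------+--------
4  | Server-Room | motion   | 98.2    | 47     
7  | Lab-A       | pressure | 92.2    | 52     
5  | Server-Room | temp     | 61.6    | 100    
8  | Server-Room | motion   | 55.5    | 60     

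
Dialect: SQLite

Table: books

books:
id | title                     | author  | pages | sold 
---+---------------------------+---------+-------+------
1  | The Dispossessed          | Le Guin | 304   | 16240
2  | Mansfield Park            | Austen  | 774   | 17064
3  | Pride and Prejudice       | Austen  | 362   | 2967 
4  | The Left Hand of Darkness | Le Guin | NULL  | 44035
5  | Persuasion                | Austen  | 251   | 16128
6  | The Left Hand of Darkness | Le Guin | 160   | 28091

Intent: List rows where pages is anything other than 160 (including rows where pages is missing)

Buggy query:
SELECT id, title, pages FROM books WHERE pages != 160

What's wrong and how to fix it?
Bug: Inequality against NULL is unknown, not true; rows with NULL are dropped

Fix: Add an explicit OR pages IS NULL to include the missing-value rows

Corrected query:
SELECT id, title, pages FROM books WHERE pages != 160 OR pages IS NULL

Result:
id | title                     | pages
---+---------------------------+------
1  | The Dispossessed          | 304  
2  | Mansfield Park            | 774  
3  | Pride and Prejudice       | 362  
4  | The Left Hand of Darkness | NULL 
5  | Persuasion                | 251  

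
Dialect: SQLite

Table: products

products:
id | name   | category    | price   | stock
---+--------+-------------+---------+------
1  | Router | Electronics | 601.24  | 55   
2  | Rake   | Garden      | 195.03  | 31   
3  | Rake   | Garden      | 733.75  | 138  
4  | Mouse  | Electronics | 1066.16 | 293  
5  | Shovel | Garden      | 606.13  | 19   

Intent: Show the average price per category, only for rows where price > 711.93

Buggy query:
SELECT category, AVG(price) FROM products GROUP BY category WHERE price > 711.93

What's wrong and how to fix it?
Bug: WHERE cannot follow GROUP BY

Fix: Place WHERE between FROM and GROUP BY

Corrected query:
SELECT category, AVG(price) FROM products WHERE price > 711.93 GROUP BY category

Result:
category    | AVG(price)
------------+-----------
Electronics | 1066.16   
Garden      | 733.75    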